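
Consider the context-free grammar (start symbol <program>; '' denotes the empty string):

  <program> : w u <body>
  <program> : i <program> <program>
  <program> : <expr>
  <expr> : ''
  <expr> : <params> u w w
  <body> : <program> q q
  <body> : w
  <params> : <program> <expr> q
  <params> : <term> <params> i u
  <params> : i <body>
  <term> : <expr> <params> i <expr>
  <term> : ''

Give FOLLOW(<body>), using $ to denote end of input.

In <program> : w u <body>: <body> is at the end, add FOLLOW(<program>) = { $, i, q, w }.
In <params> : i <body>: <body> is at the end, add FOLLOW(<params>) = { i, u }.
Union: FOLLOW(<body>) = { $, i, q, u, w }.

{ $, i, q, u, w }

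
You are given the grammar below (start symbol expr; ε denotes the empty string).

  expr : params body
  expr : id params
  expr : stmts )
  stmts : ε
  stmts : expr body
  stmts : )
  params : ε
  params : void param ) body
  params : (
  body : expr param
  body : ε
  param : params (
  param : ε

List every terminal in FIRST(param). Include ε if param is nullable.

{ (, void, ε }

From param : params (: params nullable, take FIRST(params) ∪ {(} = { (, void }.
param : ε contributes ε.
Union: FIRST(param) = { (, void, ε }.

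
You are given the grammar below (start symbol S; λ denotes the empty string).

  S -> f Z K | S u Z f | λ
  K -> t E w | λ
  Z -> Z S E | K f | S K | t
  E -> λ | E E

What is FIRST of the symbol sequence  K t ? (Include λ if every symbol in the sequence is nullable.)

{ t }

Add FIRST(K)\{λ} = { t }; K is nullable, continue.
t is a terminal; add {t} and stop.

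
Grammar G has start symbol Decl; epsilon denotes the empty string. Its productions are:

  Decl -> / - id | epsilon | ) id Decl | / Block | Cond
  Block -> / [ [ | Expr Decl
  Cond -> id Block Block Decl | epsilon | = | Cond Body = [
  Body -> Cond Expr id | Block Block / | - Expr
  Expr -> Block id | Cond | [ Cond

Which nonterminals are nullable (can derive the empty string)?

Directly nullable (have an epsilon-production): Decl, Cond.
Block -> Expr Decl with every symbol nullable, so Block is nullable.
Expr -> Cond with every symbol nullable, so Expr is nullable.
No other nonterminal has a production whose RHS symbols are all nullable.

{ Block, Cond, Decl, Expr }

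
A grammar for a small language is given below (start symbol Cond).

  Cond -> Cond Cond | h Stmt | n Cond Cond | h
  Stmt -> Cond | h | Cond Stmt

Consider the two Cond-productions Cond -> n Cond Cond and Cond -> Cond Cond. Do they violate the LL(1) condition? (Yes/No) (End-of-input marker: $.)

FIRST(n Cond Cond) = { n } and FIRST(Cond Cond) = { h, n }.
Both contain n, so the two alternatives are not disjoint — LL(1) conflict.

Yes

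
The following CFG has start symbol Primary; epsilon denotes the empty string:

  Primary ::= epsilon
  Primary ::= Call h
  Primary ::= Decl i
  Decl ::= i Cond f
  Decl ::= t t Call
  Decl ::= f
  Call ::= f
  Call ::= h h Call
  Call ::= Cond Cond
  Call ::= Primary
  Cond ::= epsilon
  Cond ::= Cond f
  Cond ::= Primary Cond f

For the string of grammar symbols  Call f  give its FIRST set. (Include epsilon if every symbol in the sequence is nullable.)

{ f, h, i, t }

Add FIRST(Call)\{epsilon} = { f, h, i, t }; Call is nullable, continue.
f is a terminal; add {f} and stop.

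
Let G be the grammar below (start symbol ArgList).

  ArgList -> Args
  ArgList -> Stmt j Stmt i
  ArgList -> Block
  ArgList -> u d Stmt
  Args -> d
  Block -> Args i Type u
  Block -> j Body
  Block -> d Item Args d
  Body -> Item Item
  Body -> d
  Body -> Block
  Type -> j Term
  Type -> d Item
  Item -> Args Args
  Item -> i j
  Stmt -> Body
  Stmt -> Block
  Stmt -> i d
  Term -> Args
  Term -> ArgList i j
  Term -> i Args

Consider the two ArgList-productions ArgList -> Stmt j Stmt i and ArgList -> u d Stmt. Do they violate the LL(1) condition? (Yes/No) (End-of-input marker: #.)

No

FIRST(Stmt j Stmt i) = { d, i, j } and FIRST(u d Stmt) = { u }.
The FIRST sets are disjoint and neither alternative is nullable — no conflict.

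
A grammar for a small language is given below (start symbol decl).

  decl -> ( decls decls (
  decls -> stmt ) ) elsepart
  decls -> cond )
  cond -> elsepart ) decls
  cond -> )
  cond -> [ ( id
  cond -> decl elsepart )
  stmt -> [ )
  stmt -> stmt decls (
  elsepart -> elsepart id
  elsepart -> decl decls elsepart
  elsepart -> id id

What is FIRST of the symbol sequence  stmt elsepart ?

{ [ }

Add FIRST(stmt) = { [ }; stmt is not nullable, stop.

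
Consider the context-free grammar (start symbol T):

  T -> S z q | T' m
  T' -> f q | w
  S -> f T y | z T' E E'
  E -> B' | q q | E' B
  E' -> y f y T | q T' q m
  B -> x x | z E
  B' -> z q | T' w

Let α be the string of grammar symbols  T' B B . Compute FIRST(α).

{ f, w }

Add FIRST(T') = { f, w }; T' is not nullable, stop.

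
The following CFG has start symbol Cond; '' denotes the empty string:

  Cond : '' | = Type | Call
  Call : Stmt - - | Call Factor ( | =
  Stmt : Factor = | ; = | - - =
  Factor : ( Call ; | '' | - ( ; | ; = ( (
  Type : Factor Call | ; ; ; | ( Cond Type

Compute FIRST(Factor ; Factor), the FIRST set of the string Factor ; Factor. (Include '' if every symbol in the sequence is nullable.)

Add FIRST(Factor)\{''} = { (, -, ; }; Factor is nullable, continue.
; is a terminal; add {;} and stop.

{ (, -, ; }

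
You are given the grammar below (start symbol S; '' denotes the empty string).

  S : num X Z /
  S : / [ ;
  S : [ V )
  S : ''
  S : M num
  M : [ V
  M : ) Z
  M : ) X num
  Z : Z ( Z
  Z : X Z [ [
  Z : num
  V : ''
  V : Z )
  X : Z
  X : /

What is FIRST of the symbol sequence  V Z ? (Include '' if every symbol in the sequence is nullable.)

{ /, num }

Add FIRST(V)\{''} = { /, num }; V is nullable, continue.
Add FIRST(Z) = { /, num }; Z is not nullable, stop.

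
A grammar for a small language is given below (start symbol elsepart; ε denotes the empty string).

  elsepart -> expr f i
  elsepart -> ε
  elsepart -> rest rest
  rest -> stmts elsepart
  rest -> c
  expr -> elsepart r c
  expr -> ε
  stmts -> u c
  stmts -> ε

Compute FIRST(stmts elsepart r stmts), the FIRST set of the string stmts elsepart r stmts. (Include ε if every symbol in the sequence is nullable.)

Add FIRST(stmts)\{ε} = { u }; stmts is nullable, continue.
Add FIRST(elsepart)\{ε} = { c, f, r, u }; elsepart is nullable, continue.
r is a terminal; add {r} and stop.

{ c, f, r, u }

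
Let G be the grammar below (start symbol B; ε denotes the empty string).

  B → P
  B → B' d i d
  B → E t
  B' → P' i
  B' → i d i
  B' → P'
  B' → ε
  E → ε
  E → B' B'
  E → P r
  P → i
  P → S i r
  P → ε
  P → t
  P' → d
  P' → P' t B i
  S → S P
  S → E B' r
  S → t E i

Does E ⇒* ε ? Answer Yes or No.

E has an ε-production, so E ⇒ ε.

Yes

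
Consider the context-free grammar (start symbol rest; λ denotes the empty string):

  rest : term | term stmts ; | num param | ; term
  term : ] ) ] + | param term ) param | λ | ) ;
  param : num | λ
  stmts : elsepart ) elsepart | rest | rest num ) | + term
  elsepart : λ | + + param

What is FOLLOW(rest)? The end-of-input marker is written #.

{ #, ;, num }

rest is the start symbol, so # ∈ FOLLOW(rest).
In stmts : rest: rest is at the end, add FOLLOW(stmts) = { ; }.
In stmts : rest num ): add FIRST(num )) = { num }.
Union: FOLLOW(rest) = { #, ;, num }.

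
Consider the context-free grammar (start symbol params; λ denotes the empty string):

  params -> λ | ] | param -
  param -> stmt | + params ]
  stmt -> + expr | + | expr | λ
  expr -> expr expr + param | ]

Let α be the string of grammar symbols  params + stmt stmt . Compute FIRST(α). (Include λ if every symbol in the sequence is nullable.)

{ +, -, ] }

Add FIRST(params)\{λ} = { +, -, ] }; params is nullable, continue.
+ is a terminal; add {+} and stop.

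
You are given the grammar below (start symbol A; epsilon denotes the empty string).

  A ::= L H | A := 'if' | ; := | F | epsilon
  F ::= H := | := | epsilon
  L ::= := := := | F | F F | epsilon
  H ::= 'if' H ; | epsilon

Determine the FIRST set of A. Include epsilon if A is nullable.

From A ::= L H: L, H nullable, take FIRST(L) ∪ FIRST(H) = { 'if', := }; also epsilon since the whole RHS is nullable.
From A ::= A := 'if': A nullable, take FIRST(A) ∪ {:=} = { 'if', :=, ; }.
A ::= ; := contributes {;}.
From A ::= F: add FIRST(F) = { 'if', :=, epsilon } (including epsilon since F is nullable).
A ::= epsilon contributes epsilon.
Union: FIRST(A) = { 'if', :=, ;, epsilon }.

{ 'if', :=, ;, epsilon }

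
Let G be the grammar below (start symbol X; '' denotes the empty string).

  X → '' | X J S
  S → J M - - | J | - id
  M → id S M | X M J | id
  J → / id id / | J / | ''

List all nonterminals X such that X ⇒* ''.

{ J, S, X }

Directly nullable (have an ''-production): X, J.
S → J with every symbol nullable, so S is nullable.
No other nonterminal has a production whose RHS symbols are all nullable.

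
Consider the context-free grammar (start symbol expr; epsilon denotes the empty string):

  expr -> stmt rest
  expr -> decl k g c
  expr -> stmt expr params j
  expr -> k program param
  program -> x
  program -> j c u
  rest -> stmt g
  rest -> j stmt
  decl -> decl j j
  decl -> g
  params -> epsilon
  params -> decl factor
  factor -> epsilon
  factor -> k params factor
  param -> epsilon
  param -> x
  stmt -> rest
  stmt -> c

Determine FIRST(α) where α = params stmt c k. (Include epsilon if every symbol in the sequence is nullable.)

Add FIRST(params)\{epsilon} = { g }; params is nullable, continue.
Add FIRST(stmt) = { c, j }; stmt is not nullable, stop.

{ c, g, j }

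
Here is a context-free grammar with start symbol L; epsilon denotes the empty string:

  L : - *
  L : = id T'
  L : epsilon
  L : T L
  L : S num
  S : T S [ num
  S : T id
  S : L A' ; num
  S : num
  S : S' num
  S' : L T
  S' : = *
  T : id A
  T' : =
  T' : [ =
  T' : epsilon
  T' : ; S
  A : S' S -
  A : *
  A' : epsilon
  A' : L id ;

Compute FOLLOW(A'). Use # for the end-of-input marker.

In S : L A' ; num: add FIRST(; num) = { ; }.
Union: FOLLOW(A') = { ; }.

{ ; }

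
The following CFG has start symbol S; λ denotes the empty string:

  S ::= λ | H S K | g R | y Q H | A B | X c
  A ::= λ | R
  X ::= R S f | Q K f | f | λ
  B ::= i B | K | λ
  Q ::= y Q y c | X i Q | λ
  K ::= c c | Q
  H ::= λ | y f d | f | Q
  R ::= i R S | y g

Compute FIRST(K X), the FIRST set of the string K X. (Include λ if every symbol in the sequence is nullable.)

Add FIRST(K)\{λ} = { c, f, i, y }; K is nullable, continue.
Add FIRST(X)\{λ} = { c, f, i, y }; X is nullable, continue.
Every symbol is nullable, so include λ.

{ c, f, i, y, λ }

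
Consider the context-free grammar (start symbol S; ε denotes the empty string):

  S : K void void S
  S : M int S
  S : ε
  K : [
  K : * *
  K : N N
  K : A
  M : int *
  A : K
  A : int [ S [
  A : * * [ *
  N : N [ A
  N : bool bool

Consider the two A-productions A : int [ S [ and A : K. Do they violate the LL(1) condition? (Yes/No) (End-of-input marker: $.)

Yes

FIRST(int [ S [) = { int } and FIRST(K) = { *, [, bool, int }.
Both contain int, so the two alternatives are not disjoint — LL(1) conflict.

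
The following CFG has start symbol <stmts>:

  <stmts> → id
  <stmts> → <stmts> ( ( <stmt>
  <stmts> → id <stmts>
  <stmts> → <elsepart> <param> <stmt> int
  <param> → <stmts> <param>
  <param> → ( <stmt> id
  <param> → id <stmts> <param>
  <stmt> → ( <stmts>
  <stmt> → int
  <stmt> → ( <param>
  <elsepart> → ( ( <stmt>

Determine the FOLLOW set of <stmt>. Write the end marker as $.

{ $, (, id, int }

In <stmts> → <stmts> ( ( <stmt>: <stmt> is at the end, add FOLLOW(<stmts>) = { $, (, id, int }.
In <stmts> → <elsepart> <param> <stmt> int: add FIRST(int) = { int }.
In <param> → ( <stmt> id: add FIRST(id) = { id }.
In <elsepart> → ( ( <stmt>: <stmt> is at the end, add FOLLOW(<elsepart>) = { (, id }.
Union: FOLLOW(<stmt>) = { $, (, id, int }.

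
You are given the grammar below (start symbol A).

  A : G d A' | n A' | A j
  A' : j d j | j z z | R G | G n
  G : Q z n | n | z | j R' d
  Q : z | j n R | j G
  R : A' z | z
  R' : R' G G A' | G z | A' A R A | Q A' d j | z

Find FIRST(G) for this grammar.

{ j, n, z }

From G : Q z n: add FIRST(Q) = { j, z }.
G : n contributes {n}.
G : z contributes {z}.
G : j R' d contributes {j}.
Union: FIRST(G) = { j, n, z }.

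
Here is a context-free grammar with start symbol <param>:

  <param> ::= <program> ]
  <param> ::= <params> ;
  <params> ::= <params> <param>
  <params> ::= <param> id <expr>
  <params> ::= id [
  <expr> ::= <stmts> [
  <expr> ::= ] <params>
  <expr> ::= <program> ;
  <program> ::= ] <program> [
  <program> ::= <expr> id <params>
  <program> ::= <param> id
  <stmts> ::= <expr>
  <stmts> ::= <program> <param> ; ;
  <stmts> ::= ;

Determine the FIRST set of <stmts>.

From <stmts> ::= <expr>: add FIRST(<expr>) = { ;, ], id }.
From <stmts> ::= <program> <param> ; ;: add FIRST(<program>) = { ;, ], id }.
<stmts> ::= ; contributes {;}.
Union: FIRST(<stmts>) = { ;, ], id }.

{ ;, ], id }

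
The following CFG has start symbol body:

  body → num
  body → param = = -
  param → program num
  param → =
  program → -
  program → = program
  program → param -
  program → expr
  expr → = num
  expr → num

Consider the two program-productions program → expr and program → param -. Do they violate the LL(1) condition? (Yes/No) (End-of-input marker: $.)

FIRST(expr) = { =, num } and FIRST(param -) = { -, =, num }.
Both contain =, so the two alternatives are not disjoint — LL(1) conflict.

Yes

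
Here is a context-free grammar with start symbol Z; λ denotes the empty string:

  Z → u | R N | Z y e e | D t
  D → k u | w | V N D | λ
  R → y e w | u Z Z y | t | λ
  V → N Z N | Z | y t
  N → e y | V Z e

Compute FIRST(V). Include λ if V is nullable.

{ e, k, t, u, w, y }

From V → N Z N: add FIRST(N) = { e, k, t, u, w, y }.
From V → Z: add FIRST(Z) = { e, k, t, u, w, y }.
V → y t contributes {y}.
Union: FIRST(V) = { e, k, t, u, w, y }.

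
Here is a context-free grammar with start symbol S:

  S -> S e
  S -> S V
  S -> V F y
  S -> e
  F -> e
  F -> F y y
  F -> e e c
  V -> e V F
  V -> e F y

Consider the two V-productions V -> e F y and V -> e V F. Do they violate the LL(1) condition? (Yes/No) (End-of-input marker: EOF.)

FIRST(e F y) = { e } and FIRST(e V F) = { e }.
Both contain e, so the two alternatives are not disjoint — LL(1) conflict.

Yes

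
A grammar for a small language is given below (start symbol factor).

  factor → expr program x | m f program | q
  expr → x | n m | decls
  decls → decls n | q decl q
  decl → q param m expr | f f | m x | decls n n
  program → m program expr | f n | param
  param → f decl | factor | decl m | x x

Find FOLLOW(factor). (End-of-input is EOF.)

factor is the start symbol, so EOF ∈ FOLLOW(factor).
In param → factor: factor is at the end, add FOLLOW(param) = { EOF, m, n, q, x }.
Union: FOLLOW(factor) = { EOF, m, n, q, x }.

{ EOF, m, n, q, x }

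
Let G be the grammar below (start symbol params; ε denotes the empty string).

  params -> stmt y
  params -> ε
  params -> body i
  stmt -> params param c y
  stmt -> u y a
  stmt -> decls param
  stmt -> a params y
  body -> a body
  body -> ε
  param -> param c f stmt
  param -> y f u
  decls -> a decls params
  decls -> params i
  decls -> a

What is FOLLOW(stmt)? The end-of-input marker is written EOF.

In params -> stmt y: add FIRST(y) = { y }.
In param -> param c f stmt: stmt is at the end, add FOLLOW(param) = { c, y }.
Union: FOLLOW(stmt) = { c, y }.

{ c, y }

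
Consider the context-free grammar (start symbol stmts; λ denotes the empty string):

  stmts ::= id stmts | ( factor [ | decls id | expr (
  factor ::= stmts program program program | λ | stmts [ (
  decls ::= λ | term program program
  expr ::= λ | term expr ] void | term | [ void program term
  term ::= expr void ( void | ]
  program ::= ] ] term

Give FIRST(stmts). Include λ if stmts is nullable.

{ (, [, ], id, void }

stmts ::= id stmts contributes {id}.
stmts ::= ( factor [ contributes {(}.
From stmts ::= decls id: decls nullable, take FIRST(decls) ∪ {id} = { [, ], id, void }.
From stmts ::= expr (: expr nullable, take FIRST(expr) ∪ {(} = { (, [, ], void }.
Union: FIRST(stmts) = { (, [, ], id, void }.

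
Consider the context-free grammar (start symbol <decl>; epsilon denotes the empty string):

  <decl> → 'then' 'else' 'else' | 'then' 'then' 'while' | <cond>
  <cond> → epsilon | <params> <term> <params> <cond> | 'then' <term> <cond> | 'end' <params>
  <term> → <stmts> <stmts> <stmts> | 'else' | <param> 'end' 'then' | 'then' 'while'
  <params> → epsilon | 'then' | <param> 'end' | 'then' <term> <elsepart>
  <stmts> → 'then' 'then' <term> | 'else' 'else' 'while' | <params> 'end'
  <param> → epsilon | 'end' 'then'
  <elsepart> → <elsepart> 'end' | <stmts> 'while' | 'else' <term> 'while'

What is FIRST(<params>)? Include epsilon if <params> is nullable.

<params> → epsilon contributes epsilon.
<params> → 'then' contributes {'then'}.
From <params> → <param> 'end': <param> nullable, take FIRST(<param>) ∪ {'end'} = { 'end' }.
<params> → 'then' <term> <elsepart> contributes {'then'}.
Union: FIRST(<params>) = { 'end', 'then', epsilon }.

{ 'end', 'then', epsilon }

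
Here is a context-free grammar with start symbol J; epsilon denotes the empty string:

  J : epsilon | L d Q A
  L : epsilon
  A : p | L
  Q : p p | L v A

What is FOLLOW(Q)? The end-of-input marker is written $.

In J : L d Q A: add FIRST(A)\{epsilon} = { p }.
  Since A is nullable, also add FOLLOW(J) = { $ }.
Union: FOLLOW(Q) = { $, p }.

{ $, p }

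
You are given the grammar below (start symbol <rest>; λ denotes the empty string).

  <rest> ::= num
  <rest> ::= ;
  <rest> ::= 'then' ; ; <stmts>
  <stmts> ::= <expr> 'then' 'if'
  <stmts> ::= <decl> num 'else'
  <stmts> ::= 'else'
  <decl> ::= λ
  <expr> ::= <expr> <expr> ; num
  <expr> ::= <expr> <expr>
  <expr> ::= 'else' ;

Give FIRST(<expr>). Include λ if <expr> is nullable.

{ 'else' }

From <expr> ::= <expr> <expr> ; num: add FIRST(<expr>) = { 'else' }.
From <expr> ::= <expr> <expr>: add FIRST(<expr>) = { 'else' }.
<expr> ::= 'else' ; contributes {'else'}.
Union: FIRST(<expr>) = { 'else' }.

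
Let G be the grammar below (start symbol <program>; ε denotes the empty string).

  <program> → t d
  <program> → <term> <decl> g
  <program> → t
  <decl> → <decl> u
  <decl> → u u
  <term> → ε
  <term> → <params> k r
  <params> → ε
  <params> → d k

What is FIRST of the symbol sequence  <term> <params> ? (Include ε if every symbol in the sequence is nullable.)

Add FIRST(<term>)\{ε} = { d, k }; <term> is nullable, continue.
Add FIRST(<params>)\{ε} = { d }; <params> is nullable, continue.
Every symbol is nullable, so include ε.

{ d, k, ε }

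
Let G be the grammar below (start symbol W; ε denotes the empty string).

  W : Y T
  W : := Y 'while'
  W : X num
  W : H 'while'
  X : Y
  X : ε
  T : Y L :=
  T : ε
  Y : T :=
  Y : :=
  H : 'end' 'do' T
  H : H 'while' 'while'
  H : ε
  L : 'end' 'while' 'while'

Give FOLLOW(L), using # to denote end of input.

{ := }

In T : Y L :=: add FIRST(:=) = { := }.
Union: FOLLOW(L) = { := }.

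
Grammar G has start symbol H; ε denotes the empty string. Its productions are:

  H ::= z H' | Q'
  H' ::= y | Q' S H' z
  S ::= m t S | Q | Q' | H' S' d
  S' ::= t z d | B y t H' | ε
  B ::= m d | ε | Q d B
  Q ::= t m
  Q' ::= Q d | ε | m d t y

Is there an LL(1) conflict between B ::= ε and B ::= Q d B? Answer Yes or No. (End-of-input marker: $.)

FIRST(ε) = { ε } and FIRST(Q d B) = { t }.
The first is nullable but FOLLOW(B) = { y } is disjoint from FIRST of the second.

No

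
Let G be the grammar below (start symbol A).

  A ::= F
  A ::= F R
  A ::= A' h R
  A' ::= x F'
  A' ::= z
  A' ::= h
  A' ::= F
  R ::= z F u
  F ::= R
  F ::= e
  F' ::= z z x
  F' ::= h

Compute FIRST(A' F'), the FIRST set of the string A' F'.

Add FIRST(A') = { e, h, x, z }; A' is not nullable, stop.

{ e, h, x, z }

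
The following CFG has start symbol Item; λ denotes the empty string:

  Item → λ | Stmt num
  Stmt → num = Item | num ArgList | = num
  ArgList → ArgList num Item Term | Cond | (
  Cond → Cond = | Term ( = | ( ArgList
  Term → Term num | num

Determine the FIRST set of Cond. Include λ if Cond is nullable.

{ (, num }

From Cond → Cond =: add FIRST(Cond) = { (, num }.
From Cond → Term ( =: add FIRST(Term) = { num }.
Cond → ( ArgList contributes {(}.
Union: FIRST(Cond) = { (, num }.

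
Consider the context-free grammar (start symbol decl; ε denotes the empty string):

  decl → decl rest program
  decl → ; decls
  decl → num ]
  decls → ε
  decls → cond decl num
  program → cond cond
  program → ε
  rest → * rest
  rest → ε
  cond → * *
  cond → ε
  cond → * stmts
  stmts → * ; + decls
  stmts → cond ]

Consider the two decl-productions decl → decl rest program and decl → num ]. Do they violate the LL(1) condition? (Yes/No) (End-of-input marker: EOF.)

FIRST(decl rest program) = { ;, num } and FIRST(num ]) = { num }.
Both contain num, so the two alternatives are not disjoint — LL(1) conflict.

Yes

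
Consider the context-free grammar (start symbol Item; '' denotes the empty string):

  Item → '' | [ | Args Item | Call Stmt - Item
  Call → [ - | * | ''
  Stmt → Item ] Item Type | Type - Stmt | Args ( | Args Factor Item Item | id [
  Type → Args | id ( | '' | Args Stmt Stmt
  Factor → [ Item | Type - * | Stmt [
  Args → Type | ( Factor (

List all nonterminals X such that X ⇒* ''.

{ Args, Call, Item, Type }

Directly nullable (have an ''-production): Item, Call, Type.
Args → Type with every symbol nullable, so Args is nullable.
No other nonterminal has a production whose RHS symbols are all nullable.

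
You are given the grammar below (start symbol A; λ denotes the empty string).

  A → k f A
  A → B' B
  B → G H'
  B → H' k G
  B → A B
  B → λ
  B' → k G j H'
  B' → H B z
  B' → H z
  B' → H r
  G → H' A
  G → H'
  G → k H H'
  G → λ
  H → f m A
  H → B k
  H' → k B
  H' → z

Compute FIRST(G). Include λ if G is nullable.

{ k, z, λ }

From G → H' A: add FIRST(H') = { k, z }.
From G → H': add FIRST(H') = { k, z }.
G → k H H' contributes {k}.
G → λ contributes λ.
Union: FIRST(G) = { k, z, λ }.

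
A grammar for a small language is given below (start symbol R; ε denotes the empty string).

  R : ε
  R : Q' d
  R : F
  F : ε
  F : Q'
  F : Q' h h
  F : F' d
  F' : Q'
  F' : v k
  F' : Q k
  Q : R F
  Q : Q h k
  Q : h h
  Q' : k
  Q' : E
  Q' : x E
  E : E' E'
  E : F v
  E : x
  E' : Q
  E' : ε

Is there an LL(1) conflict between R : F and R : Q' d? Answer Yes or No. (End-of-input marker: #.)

Yes

FIRST(F) = { d, h, k, v, x, ε } and FIRST(Q' d) = { d, h, k, v, x }.
Both contain d, so the two alternatives are not disjoint — LL(1) conflict.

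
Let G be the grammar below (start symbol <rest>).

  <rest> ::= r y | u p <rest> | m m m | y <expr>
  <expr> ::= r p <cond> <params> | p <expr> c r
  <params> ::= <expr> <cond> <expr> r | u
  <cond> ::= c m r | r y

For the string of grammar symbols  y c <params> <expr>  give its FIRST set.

{ y }

y is a terminal; add {y} and stop.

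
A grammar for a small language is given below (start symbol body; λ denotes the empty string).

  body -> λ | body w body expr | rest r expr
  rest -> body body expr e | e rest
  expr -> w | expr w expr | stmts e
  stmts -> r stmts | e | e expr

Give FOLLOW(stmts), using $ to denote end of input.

In expr -> stmts e: add FIRST(e) = { e }.
In stmts -> r stmts: stmts is at the end, add FOLLOW(stmts) = { e }.
Union: FOLLOW(stmts) = { e }.

{ e }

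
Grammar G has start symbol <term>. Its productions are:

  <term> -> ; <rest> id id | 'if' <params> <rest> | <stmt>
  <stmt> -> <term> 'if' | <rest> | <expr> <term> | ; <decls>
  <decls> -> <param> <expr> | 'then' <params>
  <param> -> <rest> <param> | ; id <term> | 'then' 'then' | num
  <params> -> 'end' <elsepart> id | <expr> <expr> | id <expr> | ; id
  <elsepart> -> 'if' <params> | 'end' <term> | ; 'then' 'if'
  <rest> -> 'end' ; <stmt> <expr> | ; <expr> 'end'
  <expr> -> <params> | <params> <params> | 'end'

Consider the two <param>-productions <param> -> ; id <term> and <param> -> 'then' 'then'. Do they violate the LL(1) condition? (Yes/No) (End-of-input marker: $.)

FIRST(; id <term>) = { ; } and FIRST('then' 'then') = { 'then' }.
The FIRST sets are disjoint and neither alternative is nullable — no conflict.

No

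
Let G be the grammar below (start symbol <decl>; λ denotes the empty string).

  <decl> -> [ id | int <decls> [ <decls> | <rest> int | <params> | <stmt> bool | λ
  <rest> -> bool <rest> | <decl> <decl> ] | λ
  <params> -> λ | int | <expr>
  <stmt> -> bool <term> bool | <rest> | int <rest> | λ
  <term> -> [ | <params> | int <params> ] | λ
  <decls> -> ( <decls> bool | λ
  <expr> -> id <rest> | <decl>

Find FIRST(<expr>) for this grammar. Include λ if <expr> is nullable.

{ [, ], bool, id, int, λ }

<expr> -> id <rest> contributes {id}.
From <expr> -> <decl>: add FIRST(<decl>) = { [, ], bool, id, int, λ } (including λ since <decl> is nullable).
Union: FIRST(<expr>) = { [, ], bool, id, int, λ }.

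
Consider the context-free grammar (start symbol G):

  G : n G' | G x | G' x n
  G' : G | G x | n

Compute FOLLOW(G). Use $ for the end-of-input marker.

{ $, x }

G is the start symbol, so $ ∈ FOLLOW(G).
In G : G x: add FIRST(x) = { x }.
In G' : G: G is at the end, add FOLLOW(G') = { $, x }.
In G' : G x: add FIRST(x) = { x }.
Union: FOLLOW(G) = { $, x }.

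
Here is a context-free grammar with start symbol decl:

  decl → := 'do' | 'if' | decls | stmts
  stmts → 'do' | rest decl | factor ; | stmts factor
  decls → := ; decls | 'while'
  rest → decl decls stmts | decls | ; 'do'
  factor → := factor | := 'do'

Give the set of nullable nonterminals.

{ } (none)

No nonterminal has an empty production or an RHS whose symbols are all nullable.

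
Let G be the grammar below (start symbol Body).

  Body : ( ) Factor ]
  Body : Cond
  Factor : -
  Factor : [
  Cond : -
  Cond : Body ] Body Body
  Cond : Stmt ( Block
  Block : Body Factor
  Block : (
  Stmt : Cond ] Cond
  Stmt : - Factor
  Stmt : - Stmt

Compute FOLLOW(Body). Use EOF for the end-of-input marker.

Body is the start symbol, so EOF ∈ FOLLOW(Body).
In Cond : Body ] Body Body: add FIRST(] Body Body) = { ] }.
In Cond : Body ] Body Body: add FIRST(Body) = { (, - }.
In Cond : Body ] Body Body: Body is at the end, add FOLLOW(Cond) = { EOF, (, -, [, ] }.
In Block : Body Factor: add FIRST(Factor) = { -, [ }.
Union: FOLLOW(Body) = { EOF, (, -, [, ] }.

{ EOF, (, -, [, ] }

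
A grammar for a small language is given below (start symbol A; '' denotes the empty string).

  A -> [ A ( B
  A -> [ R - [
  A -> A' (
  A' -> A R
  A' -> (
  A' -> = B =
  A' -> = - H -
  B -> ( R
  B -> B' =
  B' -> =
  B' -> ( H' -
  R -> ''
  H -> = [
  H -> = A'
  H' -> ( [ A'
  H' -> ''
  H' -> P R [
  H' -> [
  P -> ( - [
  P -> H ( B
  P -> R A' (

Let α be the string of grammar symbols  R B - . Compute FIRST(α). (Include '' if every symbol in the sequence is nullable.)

{ (, = }

Add FIRST(R)\{''} = {  }; R is nullable, continue.
Add FIRST(B) = { (, = }; B is not nullable, stop.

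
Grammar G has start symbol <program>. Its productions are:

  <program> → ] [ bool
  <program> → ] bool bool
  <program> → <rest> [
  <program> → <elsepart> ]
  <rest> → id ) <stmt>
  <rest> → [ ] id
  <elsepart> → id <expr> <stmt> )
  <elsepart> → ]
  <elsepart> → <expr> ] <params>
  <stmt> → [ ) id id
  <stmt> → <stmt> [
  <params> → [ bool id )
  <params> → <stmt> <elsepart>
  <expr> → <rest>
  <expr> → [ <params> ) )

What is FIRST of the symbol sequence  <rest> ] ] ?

Add FIRST(<rest>) = { [, id }; <rest> is not nullable, stop.

{ [, id }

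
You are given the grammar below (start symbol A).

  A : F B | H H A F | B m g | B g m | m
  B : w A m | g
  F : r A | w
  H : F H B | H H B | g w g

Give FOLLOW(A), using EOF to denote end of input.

A is the start symbol, so EOF ∈ FOLLOW(A).
In A : H H A F: add FIRST(F) = { r, w }.
In B : w A m: add FIRST(m) = { m }.
In F : r A: A is at the end, add FOLLOW(F) = { EOF, g, m, r, w }.
Union: FOLLOW(A) = { EOF, g, m, r, w }.

{ EOF, g, m, r, w }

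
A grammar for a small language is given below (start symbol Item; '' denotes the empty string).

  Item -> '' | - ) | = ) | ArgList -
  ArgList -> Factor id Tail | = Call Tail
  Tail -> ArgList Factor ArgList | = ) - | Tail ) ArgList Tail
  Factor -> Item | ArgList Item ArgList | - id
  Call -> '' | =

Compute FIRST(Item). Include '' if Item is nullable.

Item -> '' contributes ''.
Item -> - ) contributes {-}.
Item -> = ) contributes {=}.
From Item -> ArgList -: add FIRST(ArgList) = { -, =, id }.
Union: FIRST(Item) = { -, =, id, '' }.

{ -, =, id, '' }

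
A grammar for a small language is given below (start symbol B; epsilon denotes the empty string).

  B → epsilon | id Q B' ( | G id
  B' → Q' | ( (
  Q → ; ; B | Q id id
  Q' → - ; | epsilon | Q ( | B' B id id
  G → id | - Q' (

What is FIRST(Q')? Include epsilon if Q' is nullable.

Q' → - ; contributes {-}.
Q' → epsilon contributes epsilon.
From Q' → Q (: add FIRST(Q) = { ; }.
From Q' → B' B id id: B', B nullable, take FIRST(B') ∪ FIRST(B) ∪ {id} = { (, -, ;, id }.
Union: FIRST(Q') = { (, -, ;, id, epsilon }.

{ (, -, ;, id, epsilon }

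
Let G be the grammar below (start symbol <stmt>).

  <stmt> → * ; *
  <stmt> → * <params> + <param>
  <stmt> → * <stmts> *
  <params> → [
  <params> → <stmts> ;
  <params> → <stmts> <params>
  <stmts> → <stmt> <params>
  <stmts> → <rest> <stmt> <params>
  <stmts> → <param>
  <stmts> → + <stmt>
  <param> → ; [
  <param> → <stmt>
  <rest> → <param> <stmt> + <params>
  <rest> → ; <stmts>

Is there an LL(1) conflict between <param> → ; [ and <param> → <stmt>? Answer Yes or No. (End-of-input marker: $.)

No

FIRST(; [) = { ; } and FIRST(<stmt>) = { * }.
The FIRST sets are disjoint and neither alternative is nullable — no conflict.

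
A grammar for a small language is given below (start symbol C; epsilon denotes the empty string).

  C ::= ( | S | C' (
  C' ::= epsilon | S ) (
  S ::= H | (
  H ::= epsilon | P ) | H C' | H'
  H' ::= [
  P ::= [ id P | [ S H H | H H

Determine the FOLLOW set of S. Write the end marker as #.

{ #, (, ), [ }

In C ::= S: S is at the end, add FOLLOW(C) = { # }.
In C' ::= S ) (: add FIRST() () = { ) }.
In P ::= [ S H H: add FIRST(H H)\{epsilon} = { (, ), [ }.
  Since H H is nullable, also add FOLLOW(P) = { ) }.
Union: FOLLOW(S) = { #, (, ), [ }.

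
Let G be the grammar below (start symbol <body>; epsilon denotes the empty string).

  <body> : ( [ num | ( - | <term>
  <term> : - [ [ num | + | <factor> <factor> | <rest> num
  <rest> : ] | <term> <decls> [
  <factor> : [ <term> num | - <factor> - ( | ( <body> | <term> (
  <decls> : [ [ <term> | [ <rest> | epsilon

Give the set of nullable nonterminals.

Directly nullable (have an epsilon-production): <decls>.
No other nonterminal has a production whose RHS symbols are all nullable.

{ <decls> }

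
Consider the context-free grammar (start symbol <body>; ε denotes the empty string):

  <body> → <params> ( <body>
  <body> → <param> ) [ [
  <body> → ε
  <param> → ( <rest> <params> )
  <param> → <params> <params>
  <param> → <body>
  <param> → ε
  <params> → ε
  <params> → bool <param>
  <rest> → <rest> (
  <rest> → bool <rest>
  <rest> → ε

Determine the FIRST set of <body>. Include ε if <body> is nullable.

From <body> → <params> ( <body>: <params> nullable, take FIRST(<params>) ∪ {(} = { (, bool }.
From <body> → <param> ) [ [: <param> nullable, take FIRST(<param>) ∪ {)} = { (, ), bool }.
<body> → ε contributes ε.
Union: FIRST(<body>) = { (, ), bool, ε }.

{ (, ), bool, ε }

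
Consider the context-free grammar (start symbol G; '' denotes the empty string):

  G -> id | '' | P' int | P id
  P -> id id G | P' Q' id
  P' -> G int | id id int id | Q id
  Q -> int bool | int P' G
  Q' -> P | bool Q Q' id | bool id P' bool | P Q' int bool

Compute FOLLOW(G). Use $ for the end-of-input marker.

{ $, bool, id, int }

G is the start symbol, so $ ∈ FOLLOW(G).
In P -> id id G: G is at the end, add FOLLOW(P) = { bool, id, int }.
In P' -> G int: add FIRST(int) = { int }.
In Q -> int P' G: G is at the end, add FOLLOW(Q) = { bool, id, int }.
Union: FOLLOW(G) = { $, bool, id, int }.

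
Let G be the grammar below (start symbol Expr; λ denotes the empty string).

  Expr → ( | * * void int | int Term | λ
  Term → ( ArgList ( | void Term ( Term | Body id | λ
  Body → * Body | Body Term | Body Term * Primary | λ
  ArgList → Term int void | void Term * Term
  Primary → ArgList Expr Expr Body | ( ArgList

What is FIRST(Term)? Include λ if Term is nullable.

{ (, *, id, void, λ }

Term → ( ArgList ( contributes {(}.
Term → void Term ( Term contributes {void}.
From Term → Body id: Body nullable, take FIRST(Body) ∪ {id} = { (, *, id, void }.
Term → λ contributes λ.
Union: FIRST(Term) = { (, *, id, void, λ }.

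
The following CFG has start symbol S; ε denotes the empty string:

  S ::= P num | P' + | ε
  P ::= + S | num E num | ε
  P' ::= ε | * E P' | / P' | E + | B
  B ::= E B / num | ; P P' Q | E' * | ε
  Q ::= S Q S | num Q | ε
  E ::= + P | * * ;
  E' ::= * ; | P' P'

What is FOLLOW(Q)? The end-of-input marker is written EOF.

In B ::= ; P P' Q: Q is at the end, add FOLLOW(B) = { *, +, /, ;, num }.
In Q ::= S Q S: add FIRST(S)\{ε} = { *, +, /, ;, num }.
  Since S is nullable, also add FOLLOW(Q) = { *, +, /, ;, num }.
In Q ::= num Q: Q is at the end, add FOLLOW(Q) = { *, +, /, ;, num }.
Union: FOLLOW(Q) = { *, +, /, ;, num }.

{ *, +, /, ;, num }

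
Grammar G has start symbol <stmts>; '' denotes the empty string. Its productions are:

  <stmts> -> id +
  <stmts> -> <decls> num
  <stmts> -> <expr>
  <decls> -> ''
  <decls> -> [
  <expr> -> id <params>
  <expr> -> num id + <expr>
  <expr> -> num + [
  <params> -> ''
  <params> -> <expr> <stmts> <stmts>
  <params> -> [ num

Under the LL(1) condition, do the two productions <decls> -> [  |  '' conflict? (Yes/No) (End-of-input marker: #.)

FIRST([) = { [ } and FIRST('') = { '' }.
The second is nullable but FOLLOW(<decls>) = { num } is disjoint from FIRST of the first.

No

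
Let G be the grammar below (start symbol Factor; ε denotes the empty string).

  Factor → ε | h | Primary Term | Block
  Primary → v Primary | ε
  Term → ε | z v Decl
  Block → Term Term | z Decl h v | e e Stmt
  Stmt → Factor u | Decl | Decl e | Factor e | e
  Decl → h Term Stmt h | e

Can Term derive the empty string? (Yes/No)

Term has an ε-production, so Term ⇒ ε.

Yes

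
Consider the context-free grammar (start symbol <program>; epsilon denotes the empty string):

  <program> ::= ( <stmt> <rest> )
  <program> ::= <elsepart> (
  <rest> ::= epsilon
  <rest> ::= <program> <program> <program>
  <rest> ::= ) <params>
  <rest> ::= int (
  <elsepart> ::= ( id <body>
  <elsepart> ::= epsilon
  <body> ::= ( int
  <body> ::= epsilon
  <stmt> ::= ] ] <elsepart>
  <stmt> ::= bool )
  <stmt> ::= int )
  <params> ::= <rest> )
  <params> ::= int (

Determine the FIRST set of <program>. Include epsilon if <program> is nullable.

<program> ::= ( <stmt> <rest> ) contributes {(}.
From <program> ::= <elsepart> (: <elsepart> nullable, take FIRST(<elsepart>) ∪ {(} = { ( }.
Union: FIRST(<program>) = { ( }.

{ ( }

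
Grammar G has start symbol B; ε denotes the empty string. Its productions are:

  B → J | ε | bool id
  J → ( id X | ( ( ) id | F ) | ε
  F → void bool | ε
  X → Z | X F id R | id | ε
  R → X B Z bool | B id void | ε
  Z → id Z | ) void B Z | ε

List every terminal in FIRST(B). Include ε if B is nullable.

{ (, ), bool, void, ε }

From B → J: add FIRST(J) = { (, ), void, ε } (including ε since J is nullable).
B → ε contributes ε.
B → bool id contributes {bool}.
Union: FIRST(B) = { (, ), bool, void, ε }.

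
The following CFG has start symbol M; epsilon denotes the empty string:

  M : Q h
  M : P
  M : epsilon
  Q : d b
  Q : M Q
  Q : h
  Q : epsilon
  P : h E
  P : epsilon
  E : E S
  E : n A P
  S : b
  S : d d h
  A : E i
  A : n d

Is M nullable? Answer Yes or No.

M has an epsilon-production, so M ⇒ epsilon.

Yes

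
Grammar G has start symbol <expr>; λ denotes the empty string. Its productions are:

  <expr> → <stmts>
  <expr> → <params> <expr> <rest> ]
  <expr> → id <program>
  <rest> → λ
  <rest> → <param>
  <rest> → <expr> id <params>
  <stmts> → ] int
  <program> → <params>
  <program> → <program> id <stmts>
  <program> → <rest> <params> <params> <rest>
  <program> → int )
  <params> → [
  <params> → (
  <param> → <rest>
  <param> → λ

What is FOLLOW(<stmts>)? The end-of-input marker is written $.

{ $, (, [, ], id }

In <expr> → <stmts>: <stmts> is at the end, add FOLLOW(<expr>) = { $, (, [, ], id }.
In <program> → <program> id <stmts>: <stmts> is at the end, add FOLLOW(<program>) = { $, (, [, ], id }.
Union: FOLLOW(<stmts>) = { $, (, [, ], id }.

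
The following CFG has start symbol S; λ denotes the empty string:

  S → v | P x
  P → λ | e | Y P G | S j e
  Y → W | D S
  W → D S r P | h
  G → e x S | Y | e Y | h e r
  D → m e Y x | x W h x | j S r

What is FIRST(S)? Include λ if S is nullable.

S → v contributes {v}.
From S → P x: P nullable, take FIRST(P) ∪ {x} = { e, h, j, m, v, x }.
Union: FIRST(S) = { e, h, j, m, v, x }.

{ e, h, j, m, v, x }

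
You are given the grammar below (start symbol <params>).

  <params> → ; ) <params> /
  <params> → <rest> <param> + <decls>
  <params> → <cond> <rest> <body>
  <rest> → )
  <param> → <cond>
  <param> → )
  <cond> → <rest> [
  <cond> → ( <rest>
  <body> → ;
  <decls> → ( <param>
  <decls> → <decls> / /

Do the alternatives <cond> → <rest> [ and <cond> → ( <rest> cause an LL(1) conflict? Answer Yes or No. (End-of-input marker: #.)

No

FIRST(<rest> [) = { ) } and FIRST(( <rest>) = { ( }.
The FIRST sets are disjoint and neither alternative is nullable — no conflict.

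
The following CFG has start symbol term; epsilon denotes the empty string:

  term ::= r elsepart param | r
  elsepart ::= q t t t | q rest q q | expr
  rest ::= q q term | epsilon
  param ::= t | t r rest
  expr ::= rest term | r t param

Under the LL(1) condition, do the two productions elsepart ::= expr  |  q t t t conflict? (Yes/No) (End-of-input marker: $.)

Yes

FIRST(expr) = { q, r } and FIRST(q t t t) = { q }.
Both contain q, so the two alternatives are not disjoint — LL(1) conflict.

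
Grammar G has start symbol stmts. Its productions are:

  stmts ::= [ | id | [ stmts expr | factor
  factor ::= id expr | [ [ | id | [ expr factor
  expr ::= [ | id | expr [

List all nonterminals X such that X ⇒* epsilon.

No nonterminal has an empty production or an RHS whose symbols are all nullable.

{ } (none)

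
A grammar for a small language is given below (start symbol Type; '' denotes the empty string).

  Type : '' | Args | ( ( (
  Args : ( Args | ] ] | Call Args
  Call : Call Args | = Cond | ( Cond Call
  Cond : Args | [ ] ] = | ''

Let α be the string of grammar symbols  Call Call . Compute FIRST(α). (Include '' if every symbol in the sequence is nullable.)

{ (, = }

Add FIRST(Call) = { (, = }; Call is not nullable, stop.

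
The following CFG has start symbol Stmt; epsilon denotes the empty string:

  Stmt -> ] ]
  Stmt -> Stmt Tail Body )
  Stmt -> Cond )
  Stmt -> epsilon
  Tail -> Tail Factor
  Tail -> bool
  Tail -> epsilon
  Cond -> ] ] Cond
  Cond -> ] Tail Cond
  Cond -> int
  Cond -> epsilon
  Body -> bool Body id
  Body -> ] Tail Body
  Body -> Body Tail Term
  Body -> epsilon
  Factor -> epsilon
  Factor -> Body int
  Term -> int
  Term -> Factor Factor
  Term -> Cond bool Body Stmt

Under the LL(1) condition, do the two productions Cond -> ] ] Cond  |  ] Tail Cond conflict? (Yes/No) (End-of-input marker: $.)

Yes

FIRST(] ] Cond) = { ] } and FIRST(] Tail Cond) = { ] }.
Both contain ], so the two alternatives are not disjoint — LL(1) conflict.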